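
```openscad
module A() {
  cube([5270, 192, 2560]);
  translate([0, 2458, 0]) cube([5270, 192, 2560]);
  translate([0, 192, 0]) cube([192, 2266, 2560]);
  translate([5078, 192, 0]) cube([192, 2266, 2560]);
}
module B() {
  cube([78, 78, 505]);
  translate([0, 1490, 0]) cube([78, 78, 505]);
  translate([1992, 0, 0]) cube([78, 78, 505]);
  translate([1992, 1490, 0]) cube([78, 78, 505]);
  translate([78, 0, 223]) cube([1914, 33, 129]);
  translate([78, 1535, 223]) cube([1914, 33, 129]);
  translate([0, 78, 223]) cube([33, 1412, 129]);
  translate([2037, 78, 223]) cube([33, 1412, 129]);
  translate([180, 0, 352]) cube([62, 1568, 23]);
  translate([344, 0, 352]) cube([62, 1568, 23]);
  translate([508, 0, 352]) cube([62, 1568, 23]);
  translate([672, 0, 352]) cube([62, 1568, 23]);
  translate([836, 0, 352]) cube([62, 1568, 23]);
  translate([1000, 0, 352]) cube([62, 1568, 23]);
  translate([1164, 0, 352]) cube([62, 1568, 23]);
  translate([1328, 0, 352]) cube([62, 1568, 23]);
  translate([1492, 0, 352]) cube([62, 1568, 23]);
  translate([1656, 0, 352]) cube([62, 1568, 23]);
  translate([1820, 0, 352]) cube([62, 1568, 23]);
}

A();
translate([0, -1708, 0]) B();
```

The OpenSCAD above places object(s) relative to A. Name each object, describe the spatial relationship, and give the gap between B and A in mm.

The bed frame's nearest face is 140 mm from the house frame's −y face.

A is a house frame. B is a bed frame. The bed frame is on the floor beside the house frame on its −y side. The gap between the bed frame and the house frame is 140 mm.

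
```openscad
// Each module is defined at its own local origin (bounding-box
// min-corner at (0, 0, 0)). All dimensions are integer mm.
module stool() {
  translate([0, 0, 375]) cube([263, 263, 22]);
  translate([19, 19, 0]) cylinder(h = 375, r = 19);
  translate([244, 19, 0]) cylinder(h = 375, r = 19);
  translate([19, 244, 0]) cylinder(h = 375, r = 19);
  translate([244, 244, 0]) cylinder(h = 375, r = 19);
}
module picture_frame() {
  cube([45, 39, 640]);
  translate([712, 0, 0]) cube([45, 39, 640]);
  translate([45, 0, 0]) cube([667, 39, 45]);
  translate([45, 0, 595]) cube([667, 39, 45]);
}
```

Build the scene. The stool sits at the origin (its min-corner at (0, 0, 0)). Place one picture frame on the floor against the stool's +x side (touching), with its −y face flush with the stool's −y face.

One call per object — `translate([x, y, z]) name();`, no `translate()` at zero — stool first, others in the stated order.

stool();
translate([263, 0, 0]) picture_frame();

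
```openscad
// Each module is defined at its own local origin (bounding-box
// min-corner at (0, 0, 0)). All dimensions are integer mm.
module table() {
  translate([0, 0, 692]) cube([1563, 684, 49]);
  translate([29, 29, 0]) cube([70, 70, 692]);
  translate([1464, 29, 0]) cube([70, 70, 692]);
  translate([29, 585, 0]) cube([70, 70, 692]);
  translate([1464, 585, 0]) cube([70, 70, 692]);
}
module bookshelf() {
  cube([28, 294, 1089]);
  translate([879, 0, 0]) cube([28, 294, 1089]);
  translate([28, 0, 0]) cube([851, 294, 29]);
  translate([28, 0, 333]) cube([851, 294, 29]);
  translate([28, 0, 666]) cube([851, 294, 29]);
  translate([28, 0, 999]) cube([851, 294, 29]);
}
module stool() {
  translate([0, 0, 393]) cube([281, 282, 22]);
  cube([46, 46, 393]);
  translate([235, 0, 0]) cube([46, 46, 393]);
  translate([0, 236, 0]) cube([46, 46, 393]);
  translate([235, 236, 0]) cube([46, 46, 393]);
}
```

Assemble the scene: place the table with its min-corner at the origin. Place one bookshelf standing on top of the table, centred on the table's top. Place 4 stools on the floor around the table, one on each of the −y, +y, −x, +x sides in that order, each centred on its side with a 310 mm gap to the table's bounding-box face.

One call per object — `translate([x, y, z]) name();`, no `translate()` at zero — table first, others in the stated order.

table();
translate([328, 195, 741]) bookshelf();
translate([641, -592, 0]) stool();
translate([641, 994, 0]) stool();
translate([-591, 201, 0]) stool();
translate([1873, 201, 0]) stool();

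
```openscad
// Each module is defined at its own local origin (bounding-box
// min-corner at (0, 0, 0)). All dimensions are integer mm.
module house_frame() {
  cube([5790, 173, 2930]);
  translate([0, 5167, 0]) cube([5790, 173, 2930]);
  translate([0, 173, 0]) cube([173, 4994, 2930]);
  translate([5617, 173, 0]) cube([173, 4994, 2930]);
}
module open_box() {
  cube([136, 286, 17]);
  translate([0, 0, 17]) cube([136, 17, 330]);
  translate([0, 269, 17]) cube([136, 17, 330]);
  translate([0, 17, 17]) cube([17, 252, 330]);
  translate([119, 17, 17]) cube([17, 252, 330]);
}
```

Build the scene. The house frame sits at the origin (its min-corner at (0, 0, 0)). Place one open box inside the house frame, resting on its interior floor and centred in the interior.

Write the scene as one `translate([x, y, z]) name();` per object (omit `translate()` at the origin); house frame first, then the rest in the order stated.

house_frame();
translate([2827, 2527, 0]) open_box();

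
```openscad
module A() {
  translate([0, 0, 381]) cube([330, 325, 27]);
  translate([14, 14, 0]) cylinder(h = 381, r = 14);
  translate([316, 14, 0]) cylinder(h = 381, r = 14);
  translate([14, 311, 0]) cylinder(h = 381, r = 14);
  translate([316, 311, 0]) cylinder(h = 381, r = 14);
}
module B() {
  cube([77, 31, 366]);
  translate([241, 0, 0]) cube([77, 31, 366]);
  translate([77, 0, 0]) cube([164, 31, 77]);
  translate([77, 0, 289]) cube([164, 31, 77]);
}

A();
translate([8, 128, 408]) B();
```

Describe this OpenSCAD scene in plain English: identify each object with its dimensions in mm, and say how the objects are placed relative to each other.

A is a simple wooden stool: a rectangular seat 330 mm (x) by 325 mm (y), 27 mm thick, top face at z = 408 mm, on four round legs, each 28 mm in diameter. The legs rest on z = 0, each leg's axis is inset half a diameter from the nearest pair of seat edges (so the leg's bounding box is flush with the corner).

B is a picture frame with a 164×212 mm rectangular opening (x by z) and a uniform 77 mm border on every side. Frame depth is 31 mm along y. It is built from two vertical stiles running the full outside height and two horizontal rails spanning the gap between the stiles.

The picture frame is on top of the stool.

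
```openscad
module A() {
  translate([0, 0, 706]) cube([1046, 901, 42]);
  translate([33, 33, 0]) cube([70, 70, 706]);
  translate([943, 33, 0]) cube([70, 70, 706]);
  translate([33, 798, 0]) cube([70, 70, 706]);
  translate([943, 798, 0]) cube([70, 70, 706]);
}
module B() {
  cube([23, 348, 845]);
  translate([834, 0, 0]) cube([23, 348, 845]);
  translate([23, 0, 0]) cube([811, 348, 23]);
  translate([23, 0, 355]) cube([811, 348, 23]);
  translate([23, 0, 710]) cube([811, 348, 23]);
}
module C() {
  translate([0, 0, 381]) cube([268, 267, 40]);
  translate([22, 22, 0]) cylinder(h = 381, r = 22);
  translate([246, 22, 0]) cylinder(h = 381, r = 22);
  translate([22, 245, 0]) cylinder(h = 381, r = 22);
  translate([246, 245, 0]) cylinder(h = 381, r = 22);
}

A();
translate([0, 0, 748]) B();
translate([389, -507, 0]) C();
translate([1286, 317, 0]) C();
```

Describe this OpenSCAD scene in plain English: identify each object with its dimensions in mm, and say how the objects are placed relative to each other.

A is a table with a 1046×901 mm rectangular top, 42 mm thick, top surface at z = 748 mm, supported by four 70×70 mm square legs, each inset 33 mm from the nearest pair of top edges, running from the floor.

B is an open bookshelf. Two side panels, each 23 mm thick, 348 mm deep and 845 mm tall, stand 857 mm apart (outside-to-outside). Between them sit 3 shelves, each 23 mm thick and 348 mm deep, spanning the full gap between the sides. The bottom shelf rests on the floor (its underside at z = 0) and the clear gap between one shelf's top and the next shelf's underside is 332 mm.

C is a four-legged stool. The seat is a 268×267×40 mm slab whose top surface is at z = 421 mm; four round legs, each 44 mm in diameter, run from the floor (z = 0) to the underside of the seat, each leg's axis is inset half a diameter from the nearest pair of seat edges (so the leg's bounding box is flush with the corner).

The bookshelf is on top of the table. Two stools sit around the table at the −y, +x sides.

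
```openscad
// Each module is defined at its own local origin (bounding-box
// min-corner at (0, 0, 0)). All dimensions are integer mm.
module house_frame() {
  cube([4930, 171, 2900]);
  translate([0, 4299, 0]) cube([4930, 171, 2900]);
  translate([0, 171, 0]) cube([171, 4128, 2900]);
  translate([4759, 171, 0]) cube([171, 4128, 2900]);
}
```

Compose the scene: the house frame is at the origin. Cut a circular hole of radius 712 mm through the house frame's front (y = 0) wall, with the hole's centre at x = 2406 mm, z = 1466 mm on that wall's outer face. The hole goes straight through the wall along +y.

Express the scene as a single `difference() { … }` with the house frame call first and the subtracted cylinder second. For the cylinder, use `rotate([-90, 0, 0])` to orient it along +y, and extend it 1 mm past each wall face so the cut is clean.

difference() {
  house_frame();
  translate([2406, -1, 1466]) rotate([-90, 0, 0]) cylinder(h = 173, r = 712);
}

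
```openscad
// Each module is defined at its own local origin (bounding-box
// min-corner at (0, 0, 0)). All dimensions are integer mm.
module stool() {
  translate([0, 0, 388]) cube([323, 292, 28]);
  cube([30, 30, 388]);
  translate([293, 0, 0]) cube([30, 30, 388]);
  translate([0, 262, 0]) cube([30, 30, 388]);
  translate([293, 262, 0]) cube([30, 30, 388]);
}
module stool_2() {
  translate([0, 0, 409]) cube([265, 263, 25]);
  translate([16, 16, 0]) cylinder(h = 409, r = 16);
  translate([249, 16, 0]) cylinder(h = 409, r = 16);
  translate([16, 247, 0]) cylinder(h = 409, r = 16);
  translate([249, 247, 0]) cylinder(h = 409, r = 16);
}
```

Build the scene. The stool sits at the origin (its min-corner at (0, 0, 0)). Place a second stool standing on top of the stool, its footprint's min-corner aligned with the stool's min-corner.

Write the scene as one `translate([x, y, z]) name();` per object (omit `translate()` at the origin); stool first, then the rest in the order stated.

stool();
translate([0, 0, 416]) stool_2();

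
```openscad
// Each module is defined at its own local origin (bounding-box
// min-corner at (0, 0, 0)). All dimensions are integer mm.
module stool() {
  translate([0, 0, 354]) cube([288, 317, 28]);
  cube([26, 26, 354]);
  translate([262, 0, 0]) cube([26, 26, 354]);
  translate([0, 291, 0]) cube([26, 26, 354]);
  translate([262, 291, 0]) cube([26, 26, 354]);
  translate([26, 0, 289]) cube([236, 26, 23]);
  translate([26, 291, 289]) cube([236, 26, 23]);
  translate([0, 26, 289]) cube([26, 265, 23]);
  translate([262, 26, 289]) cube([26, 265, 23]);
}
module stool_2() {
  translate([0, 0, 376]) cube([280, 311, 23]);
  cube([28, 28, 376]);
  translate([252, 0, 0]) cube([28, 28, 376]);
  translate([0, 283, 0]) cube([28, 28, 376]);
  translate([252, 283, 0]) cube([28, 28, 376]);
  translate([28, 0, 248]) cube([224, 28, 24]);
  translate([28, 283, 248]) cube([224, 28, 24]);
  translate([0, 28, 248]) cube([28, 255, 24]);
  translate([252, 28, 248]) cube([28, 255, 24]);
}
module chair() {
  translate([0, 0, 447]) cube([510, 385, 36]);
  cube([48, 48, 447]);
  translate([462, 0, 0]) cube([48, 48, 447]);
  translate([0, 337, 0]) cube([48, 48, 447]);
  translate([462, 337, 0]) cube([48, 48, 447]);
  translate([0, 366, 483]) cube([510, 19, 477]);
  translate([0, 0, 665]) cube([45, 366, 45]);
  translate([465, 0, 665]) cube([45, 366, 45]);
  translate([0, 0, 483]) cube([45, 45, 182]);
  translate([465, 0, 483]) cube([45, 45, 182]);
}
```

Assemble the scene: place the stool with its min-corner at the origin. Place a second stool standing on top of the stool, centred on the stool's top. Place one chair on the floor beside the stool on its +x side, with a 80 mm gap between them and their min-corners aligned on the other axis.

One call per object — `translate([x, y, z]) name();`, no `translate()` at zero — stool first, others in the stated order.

stool();
translate([4, 3, 382]) stool_2();
translate([368, 0, 0]) chair();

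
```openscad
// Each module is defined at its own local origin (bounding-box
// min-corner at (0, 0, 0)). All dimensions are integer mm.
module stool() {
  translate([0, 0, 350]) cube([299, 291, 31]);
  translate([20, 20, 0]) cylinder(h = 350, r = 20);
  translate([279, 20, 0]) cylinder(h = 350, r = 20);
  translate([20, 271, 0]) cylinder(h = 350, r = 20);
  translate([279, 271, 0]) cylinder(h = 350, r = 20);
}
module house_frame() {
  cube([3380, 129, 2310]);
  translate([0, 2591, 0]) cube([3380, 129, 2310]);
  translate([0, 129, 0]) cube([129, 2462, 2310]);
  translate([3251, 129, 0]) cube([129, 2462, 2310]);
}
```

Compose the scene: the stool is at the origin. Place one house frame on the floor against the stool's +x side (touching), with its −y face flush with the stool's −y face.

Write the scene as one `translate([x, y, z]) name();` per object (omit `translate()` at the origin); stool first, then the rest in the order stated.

stool();
translate([299, 0, 0]) house_frame();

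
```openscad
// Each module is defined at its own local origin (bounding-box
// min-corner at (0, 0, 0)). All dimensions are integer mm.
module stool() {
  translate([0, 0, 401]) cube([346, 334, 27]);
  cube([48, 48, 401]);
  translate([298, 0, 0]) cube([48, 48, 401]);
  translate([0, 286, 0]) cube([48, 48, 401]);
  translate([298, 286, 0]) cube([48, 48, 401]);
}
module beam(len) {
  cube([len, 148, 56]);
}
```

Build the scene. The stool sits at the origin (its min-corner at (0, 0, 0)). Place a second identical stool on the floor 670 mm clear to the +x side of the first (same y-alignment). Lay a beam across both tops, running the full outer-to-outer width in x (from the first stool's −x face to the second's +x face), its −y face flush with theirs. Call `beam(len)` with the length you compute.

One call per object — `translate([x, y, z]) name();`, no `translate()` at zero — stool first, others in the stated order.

stool();
translate([1016, 0, 0]) stool();
translate([0, 0, 428]) beam(1362);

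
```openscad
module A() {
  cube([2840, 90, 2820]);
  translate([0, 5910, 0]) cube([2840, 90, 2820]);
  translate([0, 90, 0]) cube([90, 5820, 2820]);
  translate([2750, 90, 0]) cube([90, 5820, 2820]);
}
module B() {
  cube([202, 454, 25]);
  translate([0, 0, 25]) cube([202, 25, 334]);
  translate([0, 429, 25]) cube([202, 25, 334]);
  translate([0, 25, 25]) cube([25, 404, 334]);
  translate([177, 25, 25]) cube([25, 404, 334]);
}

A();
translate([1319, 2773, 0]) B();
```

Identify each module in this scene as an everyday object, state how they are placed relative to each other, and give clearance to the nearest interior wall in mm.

Clearances: x = 1229, y = 2683; minimum 1229 mm.

A is a house frame. B is an open box. The open box sits inside the house frame, centred. The clearance to the nearest interior wall is 1229 mm.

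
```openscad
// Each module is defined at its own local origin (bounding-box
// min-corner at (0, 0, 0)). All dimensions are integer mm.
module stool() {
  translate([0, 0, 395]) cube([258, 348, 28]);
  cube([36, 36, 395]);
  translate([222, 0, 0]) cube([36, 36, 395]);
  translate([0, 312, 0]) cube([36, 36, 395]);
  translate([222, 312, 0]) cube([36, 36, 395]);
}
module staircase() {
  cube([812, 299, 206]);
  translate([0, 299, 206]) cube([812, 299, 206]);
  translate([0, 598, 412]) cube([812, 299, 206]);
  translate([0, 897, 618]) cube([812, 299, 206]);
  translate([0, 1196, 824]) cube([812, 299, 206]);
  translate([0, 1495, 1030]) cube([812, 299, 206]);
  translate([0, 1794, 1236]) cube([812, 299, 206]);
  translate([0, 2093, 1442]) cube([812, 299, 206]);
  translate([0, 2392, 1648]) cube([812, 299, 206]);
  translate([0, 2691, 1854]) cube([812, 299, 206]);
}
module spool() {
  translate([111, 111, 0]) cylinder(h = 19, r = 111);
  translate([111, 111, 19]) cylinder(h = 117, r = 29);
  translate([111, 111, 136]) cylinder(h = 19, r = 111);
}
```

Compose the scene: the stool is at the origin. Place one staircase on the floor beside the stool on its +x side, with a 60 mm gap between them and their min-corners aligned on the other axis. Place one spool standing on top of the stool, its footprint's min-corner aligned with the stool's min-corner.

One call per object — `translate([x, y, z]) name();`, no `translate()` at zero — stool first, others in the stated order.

stool();
translate([318, 0, 0]) staircase();
translate([0, 0, 423]) spool();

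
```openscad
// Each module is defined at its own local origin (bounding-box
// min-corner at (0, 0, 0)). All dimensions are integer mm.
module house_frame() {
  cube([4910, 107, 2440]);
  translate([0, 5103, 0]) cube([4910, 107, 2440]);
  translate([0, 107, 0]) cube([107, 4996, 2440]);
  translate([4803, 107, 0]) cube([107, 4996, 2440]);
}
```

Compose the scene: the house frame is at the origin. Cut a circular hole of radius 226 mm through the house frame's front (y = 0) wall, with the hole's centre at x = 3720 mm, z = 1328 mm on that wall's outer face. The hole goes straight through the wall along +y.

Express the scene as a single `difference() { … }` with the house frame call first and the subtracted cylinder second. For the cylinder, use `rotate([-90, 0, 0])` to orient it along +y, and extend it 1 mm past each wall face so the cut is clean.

difference() {
  house_frame();
  translate([3720, -1, 1328]) rotate([-90, 0, 0]) cylinder(h = 109, r = 226);
}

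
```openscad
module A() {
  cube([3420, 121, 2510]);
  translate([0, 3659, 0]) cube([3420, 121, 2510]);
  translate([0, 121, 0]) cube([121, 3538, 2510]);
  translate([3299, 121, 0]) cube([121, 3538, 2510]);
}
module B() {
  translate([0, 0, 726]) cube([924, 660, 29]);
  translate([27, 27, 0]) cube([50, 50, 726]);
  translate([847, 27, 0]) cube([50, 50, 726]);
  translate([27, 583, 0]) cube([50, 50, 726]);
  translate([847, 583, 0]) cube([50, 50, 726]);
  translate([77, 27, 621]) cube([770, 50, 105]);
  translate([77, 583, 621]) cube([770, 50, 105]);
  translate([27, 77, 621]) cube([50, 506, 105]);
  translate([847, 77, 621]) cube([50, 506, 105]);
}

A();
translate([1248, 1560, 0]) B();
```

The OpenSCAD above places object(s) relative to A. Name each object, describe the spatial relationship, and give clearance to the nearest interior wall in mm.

A is a house frame. B is a table. The table sits inside the house frame, centred. The clearance to the nearest interior wall is 1127 mm.

Clearances: x = 1127, y = 1439; minimum 1127 mm.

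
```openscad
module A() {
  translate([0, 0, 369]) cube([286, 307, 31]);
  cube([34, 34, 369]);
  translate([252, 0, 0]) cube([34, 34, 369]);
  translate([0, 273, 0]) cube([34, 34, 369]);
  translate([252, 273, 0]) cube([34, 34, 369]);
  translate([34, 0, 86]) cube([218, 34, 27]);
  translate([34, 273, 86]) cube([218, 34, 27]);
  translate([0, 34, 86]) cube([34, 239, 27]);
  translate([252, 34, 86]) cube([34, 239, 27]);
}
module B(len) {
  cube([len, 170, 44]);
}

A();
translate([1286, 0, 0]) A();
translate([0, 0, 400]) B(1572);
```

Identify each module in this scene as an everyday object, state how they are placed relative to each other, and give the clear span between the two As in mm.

Second stool starts at x = 1286; first ends at x = 286; clear span = 1286 − 286 = 1000 mm.

A is a stool. B is a beam. A beam spans the tops of two stools. The clear span between the two stools is 1000 mm.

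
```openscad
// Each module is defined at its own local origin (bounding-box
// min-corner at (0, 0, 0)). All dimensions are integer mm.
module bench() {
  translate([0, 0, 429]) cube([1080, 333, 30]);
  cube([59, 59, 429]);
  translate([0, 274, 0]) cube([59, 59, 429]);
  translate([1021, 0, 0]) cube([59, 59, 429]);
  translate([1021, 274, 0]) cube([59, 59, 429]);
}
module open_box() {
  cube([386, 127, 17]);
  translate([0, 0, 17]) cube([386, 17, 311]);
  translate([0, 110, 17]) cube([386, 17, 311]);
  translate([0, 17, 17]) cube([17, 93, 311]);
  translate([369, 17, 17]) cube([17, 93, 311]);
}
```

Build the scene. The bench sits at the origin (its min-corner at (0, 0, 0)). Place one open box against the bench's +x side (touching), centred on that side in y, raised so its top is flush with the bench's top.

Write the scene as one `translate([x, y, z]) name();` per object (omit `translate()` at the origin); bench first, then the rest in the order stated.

bench();
translate([1080, 103, 131]) open_box();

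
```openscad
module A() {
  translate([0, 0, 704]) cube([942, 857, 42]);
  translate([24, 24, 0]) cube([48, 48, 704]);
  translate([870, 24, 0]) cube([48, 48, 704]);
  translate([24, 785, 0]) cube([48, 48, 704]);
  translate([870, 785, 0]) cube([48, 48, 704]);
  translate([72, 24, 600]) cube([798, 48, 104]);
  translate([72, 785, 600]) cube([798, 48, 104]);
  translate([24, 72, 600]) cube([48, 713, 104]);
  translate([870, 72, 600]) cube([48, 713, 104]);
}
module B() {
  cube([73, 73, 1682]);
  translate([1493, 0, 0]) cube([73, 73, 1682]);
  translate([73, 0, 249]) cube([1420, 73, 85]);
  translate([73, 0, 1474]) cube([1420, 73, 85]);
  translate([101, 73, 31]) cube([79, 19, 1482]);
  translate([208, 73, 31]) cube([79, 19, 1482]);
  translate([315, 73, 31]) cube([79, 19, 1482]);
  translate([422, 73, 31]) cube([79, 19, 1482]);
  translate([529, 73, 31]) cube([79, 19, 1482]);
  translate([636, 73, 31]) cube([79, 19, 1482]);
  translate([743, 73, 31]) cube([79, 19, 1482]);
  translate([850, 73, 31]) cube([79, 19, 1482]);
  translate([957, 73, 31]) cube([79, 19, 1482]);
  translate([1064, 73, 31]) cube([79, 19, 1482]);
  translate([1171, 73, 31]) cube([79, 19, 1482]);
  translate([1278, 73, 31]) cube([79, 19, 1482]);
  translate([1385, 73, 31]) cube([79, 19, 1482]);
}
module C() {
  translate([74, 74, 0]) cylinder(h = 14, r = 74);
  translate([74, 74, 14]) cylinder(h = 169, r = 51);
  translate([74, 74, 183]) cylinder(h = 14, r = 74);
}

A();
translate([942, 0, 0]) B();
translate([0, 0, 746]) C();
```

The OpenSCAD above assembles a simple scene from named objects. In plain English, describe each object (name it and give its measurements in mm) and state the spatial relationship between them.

A is a table: top 942 mm (x) × 857 mm (y), 42 mm thick, upper face at z = 746 mm, on four 48×48 mm square legs, each inset 24 mm from the nearest pair of top edges, running from z = 0 to the bottom of the top. Four apron rails, 48 mm thick and 104 mm tall, run between adjacent legs with their top edges flush with the underside of the top and their outer faces flush with the legs' outer faces.

B is a fence section. Two 73×73 mm posts, 1682 mm tall, stand on the floor with a clear span of 1420 mm between their inner faces. Two horizontal rails of 73×85 mm section span the gap between the posts with their undersides at z = 249 mm and z = 1474 mm, flush with the posts' −y face. 13 pickets, each 79 mm wide, 19 mm thick and 1482 mm tall, are fixed to the +y face of the rails with their bottoms at z = 31 mm, evenly spaced across the span with equal gaps (rounded down to the nearest mm) at the −x end and between each pair — any rounding remainder accumulates at the +x end.

C is a spool: two coaxial disc flanges of radius 74 mm and thickness 14 mm, joined by a core cylinder of radius 51 mm and height 169 mm. The lower flange rests on z = 0 and the three cylinders share a vertical axis.

The fence section is against the table's +x side, with their −y faces flush. The spool is on top of the table.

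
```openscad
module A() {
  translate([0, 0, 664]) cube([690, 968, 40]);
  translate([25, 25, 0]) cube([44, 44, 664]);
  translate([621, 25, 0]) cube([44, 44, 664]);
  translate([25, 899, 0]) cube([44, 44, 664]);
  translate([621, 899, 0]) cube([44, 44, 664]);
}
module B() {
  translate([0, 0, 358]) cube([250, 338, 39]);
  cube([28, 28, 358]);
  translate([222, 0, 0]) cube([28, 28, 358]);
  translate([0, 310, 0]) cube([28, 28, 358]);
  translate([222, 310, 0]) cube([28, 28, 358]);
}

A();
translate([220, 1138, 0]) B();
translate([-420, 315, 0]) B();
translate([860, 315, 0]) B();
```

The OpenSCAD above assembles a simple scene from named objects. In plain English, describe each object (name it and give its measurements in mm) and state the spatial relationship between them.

A is a rectangular dining table. The top is 690×968×40 mm with its upper surface at z = 704 mm. It stands on four 44×44 mm square legs, each inset 25 mm from the nearest pair of top edges, running from the floor to the underside of the top.

B is a four-legged stool. The seat is a 250×338×39 mm slab whose top surface is at z = 397 mm; four square legs, each 28×28 mm in cross-section, run from the floor (z = 0) to the underside of the seat, each flush with a corner of the seat.

Three stools sit around the table at the +y, −x, +x sides.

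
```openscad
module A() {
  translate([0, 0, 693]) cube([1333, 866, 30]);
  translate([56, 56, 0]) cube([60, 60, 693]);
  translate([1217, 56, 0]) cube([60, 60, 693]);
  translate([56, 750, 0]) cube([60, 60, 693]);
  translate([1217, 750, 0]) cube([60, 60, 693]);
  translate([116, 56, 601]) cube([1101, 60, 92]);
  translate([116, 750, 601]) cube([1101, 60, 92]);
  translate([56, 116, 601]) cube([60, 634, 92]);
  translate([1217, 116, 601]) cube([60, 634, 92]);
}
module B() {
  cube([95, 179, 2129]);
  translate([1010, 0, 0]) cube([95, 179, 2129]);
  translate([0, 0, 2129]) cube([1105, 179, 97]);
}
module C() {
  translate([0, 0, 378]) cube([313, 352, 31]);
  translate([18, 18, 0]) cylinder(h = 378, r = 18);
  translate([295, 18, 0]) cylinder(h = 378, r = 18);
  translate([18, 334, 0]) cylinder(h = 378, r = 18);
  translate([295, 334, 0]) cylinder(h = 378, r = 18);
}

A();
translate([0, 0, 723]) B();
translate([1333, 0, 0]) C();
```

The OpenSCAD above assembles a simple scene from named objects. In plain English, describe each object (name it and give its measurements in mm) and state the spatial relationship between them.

A is a table: top 1333 mm (x) × 866 mm (y), 30 mm thick, upper face at z = 723 mm, on four 60×60 mm square legs, each inset 56 mm from the nearest pair of top edges, running from z = 0 to the bottom of the top. Four apron rails, 60 mm thick and 92 mm tall, run between adjacent legs with their top edges flush with the underside of the top and their outer faces flush with the legs' outer faces.

B is a rectangular door frame: two vertical jambs of 95×179 mm section, 2129 mm tall, with a clear opening 915 mm wide between their inner faces. A header 97 mm tall and 179 mm deep lies on top of the jambs and spans the full outside width.

C is a simple wooden stool: a rectangular seat 313 mm (x) by 352 mm (y), 31 mm thick, top face at z = 409 mm, on four round legs, each 36 mm in diameter. The legs rest on z = 0, each leg's axis is inset half a diameter from the nearest pair of seat edges (so the leg's bounding box is flush with the corner).

The door frame is on top of the table. The stool is against the table's +x side, with their −y faces flush.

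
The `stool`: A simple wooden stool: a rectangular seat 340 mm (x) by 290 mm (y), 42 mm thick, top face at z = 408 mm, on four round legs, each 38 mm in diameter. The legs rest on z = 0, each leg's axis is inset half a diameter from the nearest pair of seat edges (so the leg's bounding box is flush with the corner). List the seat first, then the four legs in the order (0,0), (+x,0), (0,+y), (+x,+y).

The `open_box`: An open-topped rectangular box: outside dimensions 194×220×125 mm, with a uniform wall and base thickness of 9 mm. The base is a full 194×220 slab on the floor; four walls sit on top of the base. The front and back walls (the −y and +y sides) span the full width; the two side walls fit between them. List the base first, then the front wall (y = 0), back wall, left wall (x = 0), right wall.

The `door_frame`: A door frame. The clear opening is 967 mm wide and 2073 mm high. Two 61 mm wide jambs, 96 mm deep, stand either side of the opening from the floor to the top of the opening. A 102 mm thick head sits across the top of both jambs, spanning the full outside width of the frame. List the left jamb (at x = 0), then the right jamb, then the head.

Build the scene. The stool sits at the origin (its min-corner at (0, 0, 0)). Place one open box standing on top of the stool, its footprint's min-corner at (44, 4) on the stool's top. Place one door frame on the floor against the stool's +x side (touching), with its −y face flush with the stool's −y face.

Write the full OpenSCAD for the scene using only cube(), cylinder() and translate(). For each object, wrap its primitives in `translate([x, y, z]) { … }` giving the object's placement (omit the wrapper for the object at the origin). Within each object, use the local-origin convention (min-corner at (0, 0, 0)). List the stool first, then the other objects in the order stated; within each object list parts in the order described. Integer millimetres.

translate([0, 0, 366]) cube([340, 290, 42]);
translate([19, 19, 0]) cylinder(h = 366, r = 19);
translate([321, 19, 0]) cylinder(h = 366, r = 19);
translate([19, 271, 0]) cylinder(h = 366, r = 19);
translate([321, 271, 0]) cylinder(h = 366, r = 19);
translate([44, 4, 408]) {
  cube([194, 220, 9]);
  translate([0, 0, 9]) cube([194, 9, 116]);
  translate([0, 211, 9]) cube([194, 9, 116]);
  translate([0, 9, 9]) cube([9, 202, 116]);
  translate([185, 9, 9]) cube([9, 202, 116]);
}
translate([340, 0, 0]) {
  cube([61, 96, 2073]);
  translate([1028, 0, 0]) cube([61, 96, 2073]);
  translate([0, 0, 2073]) cube([1089, 96, 102]);
}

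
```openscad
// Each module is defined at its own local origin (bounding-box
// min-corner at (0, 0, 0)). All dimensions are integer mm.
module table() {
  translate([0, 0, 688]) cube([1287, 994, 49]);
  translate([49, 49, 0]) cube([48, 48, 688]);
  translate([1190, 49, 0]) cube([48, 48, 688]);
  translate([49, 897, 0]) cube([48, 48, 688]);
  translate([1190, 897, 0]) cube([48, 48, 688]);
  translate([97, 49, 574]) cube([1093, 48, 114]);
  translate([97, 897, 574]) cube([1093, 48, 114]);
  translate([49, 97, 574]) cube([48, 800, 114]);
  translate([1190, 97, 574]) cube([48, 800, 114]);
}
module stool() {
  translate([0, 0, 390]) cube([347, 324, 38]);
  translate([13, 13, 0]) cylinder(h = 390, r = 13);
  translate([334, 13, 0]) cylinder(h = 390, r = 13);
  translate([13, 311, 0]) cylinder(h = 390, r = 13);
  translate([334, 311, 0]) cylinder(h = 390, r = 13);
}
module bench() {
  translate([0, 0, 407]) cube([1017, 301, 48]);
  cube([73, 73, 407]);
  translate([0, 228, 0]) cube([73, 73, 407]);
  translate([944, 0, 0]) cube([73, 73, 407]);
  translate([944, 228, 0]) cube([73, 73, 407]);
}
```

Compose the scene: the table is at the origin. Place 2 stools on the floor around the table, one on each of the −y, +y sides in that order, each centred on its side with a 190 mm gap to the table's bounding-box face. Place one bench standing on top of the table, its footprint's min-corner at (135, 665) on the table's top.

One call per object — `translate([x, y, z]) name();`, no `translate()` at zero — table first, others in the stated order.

table();
translate([470, -514, 0]) stool();
translate([470, 1184, 0]) stool();
translate([135, 665, 737]) bench();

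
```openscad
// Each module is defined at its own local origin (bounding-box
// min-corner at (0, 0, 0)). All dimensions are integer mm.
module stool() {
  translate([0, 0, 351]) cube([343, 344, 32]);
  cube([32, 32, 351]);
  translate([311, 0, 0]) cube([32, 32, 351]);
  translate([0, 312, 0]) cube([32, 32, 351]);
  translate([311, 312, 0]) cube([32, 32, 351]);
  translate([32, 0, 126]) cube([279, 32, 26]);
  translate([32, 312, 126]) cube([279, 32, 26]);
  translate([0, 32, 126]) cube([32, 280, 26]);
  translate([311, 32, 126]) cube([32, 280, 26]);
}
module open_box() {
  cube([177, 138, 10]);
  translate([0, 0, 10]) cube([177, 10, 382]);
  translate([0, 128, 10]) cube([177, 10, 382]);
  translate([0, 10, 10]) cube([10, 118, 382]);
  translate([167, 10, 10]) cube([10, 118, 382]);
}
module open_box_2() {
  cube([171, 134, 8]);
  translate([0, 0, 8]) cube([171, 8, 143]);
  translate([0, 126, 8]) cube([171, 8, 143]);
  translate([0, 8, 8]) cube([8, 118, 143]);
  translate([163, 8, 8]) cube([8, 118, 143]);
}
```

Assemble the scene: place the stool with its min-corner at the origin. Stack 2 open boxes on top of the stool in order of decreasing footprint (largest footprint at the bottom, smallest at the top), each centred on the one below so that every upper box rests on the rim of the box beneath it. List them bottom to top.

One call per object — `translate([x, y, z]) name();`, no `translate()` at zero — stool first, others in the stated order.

stool();
translate([83, 103, 383]) open_box();
translate([86, 105, 775]) open_box_2();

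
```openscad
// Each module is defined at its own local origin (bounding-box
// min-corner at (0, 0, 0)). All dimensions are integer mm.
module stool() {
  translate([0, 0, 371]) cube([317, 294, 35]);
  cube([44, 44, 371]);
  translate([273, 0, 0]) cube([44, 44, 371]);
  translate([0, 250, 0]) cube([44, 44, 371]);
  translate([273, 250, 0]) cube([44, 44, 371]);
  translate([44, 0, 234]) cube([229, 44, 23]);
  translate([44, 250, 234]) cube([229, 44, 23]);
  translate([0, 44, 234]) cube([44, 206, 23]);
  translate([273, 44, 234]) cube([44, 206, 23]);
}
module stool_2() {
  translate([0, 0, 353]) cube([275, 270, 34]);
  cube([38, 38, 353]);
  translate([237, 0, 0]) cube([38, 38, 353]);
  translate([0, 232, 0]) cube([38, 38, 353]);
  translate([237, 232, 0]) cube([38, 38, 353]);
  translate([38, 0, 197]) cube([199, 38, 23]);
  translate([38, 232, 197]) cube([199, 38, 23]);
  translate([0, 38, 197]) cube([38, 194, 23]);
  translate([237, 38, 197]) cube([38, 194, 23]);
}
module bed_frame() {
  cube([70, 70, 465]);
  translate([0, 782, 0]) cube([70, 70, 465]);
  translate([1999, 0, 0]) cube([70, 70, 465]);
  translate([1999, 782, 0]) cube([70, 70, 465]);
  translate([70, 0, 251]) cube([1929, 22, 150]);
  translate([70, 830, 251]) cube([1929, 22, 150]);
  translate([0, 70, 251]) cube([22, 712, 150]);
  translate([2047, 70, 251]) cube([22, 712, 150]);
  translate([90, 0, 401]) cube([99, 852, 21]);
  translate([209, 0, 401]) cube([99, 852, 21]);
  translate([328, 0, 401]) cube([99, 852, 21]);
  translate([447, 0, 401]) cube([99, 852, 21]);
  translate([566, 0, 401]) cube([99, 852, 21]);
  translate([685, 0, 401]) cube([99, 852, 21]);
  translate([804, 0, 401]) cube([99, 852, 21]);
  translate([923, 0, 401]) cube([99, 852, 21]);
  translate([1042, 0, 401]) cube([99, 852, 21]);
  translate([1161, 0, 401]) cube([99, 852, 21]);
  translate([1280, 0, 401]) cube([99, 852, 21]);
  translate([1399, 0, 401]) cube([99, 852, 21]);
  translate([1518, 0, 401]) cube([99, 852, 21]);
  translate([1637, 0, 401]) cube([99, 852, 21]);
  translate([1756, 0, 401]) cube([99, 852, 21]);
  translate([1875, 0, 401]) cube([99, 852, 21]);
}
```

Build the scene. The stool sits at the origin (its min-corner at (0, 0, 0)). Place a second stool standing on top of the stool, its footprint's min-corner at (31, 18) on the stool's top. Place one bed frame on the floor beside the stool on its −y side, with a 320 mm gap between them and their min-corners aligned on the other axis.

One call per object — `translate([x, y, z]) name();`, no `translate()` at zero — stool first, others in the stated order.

stool();
translate([31, 18, 406]) stool_2();
translate([0, -1172, 0]) bed_frame();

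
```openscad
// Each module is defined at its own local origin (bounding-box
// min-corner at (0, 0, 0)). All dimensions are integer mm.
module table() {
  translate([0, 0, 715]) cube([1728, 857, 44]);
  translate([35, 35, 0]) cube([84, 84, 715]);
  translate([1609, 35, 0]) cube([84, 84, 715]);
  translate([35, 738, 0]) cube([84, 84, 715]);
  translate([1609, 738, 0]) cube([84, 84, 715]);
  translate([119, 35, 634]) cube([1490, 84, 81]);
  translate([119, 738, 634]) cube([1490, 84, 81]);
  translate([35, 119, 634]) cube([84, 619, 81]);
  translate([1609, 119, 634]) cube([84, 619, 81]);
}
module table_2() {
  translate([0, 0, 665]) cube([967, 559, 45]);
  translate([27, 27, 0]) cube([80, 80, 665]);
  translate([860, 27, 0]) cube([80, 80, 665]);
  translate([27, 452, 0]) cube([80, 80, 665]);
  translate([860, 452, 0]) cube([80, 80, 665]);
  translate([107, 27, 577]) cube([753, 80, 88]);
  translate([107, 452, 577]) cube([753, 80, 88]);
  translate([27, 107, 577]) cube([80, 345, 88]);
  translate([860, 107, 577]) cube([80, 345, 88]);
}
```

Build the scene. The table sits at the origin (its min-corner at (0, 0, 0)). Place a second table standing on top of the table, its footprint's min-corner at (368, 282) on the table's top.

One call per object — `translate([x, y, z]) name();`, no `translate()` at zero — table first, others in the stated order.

table();
translate([368, 282, 759]) table_2();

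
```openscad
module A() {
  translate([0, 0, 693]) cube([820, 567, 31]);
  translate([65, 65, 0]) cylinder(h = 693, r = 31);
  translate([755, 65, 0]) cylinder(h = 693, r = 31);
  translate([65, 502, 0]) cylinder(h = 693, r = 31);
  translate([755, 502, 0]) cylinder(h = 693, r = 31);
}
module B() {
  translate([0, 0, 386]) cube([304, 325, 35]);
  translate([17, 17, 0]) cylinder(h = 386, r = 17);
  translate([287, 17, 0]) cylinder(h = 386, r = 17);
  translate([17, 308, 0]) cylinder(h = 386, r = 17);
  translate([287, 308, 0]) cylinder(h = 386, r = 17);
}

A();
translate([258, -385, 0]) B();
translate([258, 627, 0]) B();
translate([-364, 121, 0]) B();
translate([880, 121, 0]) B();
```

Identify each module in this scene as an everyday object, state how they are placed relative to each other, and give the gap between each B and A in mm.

Each stool's nearest face is 60 mm from the table's bounding box.

A is a table. B is a stool. Four stools sit around the table at the −y, +y, −x, +x sides. The gap between each stool and the table is 60 mm.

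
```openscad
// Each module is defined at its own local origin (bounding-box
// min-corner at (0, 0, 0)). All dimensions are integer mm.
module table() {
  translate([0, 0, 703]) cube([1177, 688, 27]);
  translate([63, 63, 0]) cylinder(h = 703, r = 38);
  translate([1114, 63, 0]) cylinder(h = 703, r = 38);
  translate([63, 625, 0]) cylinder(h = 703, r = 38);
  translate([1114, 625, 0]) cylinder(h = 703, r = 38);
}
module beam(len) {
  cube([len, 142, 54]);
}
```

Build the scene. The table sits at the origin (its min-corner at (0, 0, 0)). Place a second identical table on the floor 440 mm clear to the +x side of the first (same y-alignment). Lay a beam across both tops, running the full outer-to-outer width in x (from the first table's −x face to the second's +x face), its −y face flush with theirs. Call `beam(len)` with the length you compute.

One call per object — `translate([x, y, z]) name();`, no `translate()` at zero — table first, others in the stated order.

table();
translate([1617, 0, 0]) table();
translate([0, 0, 730]) beam(2794);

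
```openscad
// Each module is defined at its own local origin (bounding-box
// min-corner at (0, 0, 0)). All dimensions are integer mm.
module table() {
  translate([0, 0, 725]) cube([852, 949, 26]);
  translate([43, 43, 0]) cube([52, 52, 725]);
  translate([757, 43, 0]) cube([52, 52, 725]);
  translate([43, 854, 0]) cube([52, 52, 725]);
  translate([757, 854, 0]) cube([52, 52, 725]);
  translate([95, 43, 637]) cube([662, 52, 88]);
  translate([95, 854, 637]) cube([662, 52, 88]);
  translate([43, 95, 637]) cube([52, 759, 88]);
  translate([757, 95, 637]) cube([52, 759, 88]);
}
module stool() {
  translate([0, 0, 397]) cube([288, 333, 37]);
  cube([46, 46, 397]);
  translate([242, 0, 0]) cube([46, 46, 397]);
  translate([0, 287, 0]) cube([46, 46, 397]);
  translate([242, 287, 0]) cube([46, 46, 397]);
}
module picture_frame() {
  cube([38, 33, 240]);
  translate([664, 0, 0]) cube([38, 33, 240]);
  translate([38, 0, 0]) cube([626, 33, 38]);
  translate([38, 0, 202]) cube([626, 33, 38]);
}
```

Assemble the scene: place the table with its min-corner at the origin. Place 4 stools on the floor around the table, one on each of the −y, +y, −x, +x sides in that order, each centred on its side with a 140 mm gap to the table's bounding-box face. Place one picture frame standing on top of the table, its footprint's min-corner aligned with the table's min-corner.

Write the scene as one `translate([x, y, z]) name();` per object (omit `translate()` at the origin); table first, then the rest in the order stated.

table();
translate([282, -473, 0]) stool();
translate([282, 1089, 0]) stool();
translate([-428, 308, 0]) stool();
translate([992, 308, 0]) stool();
translate([0, 0, 751]) picture_frame();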